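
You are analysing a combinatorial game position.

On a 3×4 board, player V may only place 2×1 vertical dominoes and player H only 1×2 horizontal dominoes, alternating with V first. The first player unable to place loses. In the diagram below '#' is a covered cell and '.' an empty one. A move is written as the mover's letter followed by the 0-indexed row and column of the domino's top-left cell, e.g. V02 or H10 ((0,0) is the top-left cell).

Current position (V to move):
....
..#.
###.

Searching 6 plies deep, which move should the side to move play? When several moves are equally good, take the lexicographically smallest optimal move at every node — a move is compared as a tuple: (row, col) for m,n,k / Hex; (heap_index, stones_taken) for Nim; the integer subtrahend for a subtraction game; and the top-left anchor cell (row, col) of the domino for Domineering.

V's best at [..../..#./###.]: V00

ply 1, V at ..../..#./###. | V00=+1→#.../#.#./###.*; V01=+1→.#../.##./###.; V03=-1→...#/..##/###.; V13=-1→..../..##/####
ply 2, H at #.../#.#./###. | H01=-1→###./#.#./###.*; H02=-1→#.##/#.#./###.
ply 3, V at ###./#.#./###. | V03=+1→####/#.##/###.*; V13=+1→###./#.##/####
ply 4: ####/#.##/###. is terminal -1 (H); from ..../..#./###. depth 6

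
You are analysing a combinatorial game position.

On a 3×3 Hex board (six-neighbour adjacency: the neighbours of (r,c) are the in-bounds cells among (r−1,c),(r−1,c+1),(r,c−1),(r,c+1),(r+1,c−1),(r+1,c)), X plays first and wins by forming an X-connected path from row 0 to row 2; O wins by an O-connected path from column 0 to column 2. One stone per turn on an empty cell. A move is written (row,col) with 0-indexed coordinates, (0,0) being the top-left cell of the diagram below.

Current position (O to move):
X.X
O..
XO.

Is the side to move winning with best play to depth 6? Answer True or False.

p1 O@[X.X/O../XO.]: (0,1)[XOX/O../XO.]-1 (1,1)[X.X/OO./XO.]+1* (1,2)[X.X/O.O/XO.]-1 (2,2)[X.X/O../XOO]-1
p2 X@[X.X/OO./XO.]: (0,1)[XXX/OO./XO.]-1* (1,2)[X.X/OOX/XO.]-1 (2,2)[X.X/OO./XOX]-1
p3 O@[XXX/OO./XO.]: (1,2)[XXX/OOO/XO.]+1* (2,2)[XXX/OO./XOO]+1
p4 X@[XXX/OOO/XO.] terminal -1; root [X.X/O../XO.] d6

O winning at [X.X/O../XO.]: True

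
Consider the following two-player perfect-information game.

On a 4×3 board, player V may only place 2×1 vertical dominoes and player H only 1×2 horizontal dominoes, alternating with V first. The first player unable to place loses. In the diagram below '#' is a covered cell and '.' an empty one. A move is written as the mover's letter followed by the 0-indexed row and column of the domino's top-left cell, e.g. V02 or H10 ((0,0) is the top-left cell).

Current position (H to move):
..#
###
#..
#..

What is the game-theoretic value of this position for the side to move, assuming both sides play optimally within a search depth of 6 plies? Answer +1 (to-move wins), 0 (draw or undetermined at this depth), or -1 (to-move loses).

[..#/###/#../#..] H move#1: H00:-1/###/###/#../#.., H21:+1/..#/###/###/#..*, H31:+1/..#/###/#../###
[..#/###/###/#..] end (terminal -1, V#2); searched ..#/###/#../#.. to 6

value(..#/###/#../#.., H) = +1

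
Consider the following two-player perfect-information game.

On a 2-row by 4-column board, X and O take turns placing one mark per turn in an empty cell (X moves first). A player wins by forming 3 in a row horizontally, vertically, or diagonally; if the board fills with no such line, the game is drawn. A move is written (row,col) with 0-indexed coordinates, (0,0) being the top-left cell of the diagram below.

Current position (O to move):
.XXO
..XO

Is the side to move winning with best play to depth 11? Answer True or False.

[.XXO/..XO] O move#1: (0,0):+0/OXXO/..XO*, (1,0):-1/.XXO/O.XO, (1,1):-1/.XXO/.OXO
[OXXO/..XO] X move#2: (1,0):+0/OXXO/X.XO*, (1,1):+0/OXXO/.XXO
[OXXO/X.XO] O move#3: (1,1):+0/OXXO/XOXO*
[OXXO/XOXO] end (terminal +0, X#4); searched .XXO/..XO to 11

O winning at [.XXO/..XO]: False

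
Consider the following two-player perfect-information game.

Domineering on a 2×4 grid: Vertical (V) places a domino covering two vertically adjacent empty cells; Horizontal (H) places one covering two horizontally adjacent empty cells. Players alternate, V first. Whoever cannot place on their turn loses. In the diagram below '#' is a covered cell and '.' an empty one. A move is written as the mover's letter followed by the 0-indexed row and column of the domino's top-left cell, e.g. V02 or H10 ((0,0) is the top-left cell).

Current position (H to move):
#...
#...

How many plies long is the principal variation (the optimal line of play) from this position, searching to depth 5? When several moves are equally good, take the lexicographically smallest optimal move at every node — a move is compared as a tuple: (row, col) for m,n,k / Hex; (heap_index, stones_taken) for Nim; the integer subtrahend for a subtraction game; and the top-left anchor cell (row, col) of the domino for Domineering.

p1 H@[#.../#...]: H01[###./#...]+1* H02[#.##/#...]+1 H11[#.../###.]+1 H12[#.../#.##]+1
p2 V@[###./#...]: V03[####/#..#]-1*
p3 H@[####/#..#]: H11[####/####]+1*
p4 V@[####/####] terminal -1; root [#.../#...] d5

PV length from [#.../#...]: 3 plies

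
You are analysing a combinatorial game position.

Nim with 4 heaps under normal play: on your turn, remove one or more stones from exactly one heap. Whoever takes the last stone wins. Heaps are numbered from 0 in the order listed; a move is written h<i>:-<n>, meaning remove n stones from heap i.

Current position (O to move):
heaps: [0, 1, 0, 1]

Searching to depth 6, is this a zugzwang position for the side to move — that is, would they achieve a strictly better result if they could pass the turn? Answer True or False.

zugzwang((0,1,0,1), O) = True

ply 1, O at (0,1,0,1) | h1:-1=-1→(0,0,0,1)*; h3:-1=-1→(0,1,0,0)
ply 2, X at (0,0,0,1) | h3:-1=+1→(0,0,0,0)*
ply 3: (0,0,0,0) is terminal -1 (O); from (0,1,0,1) depth 6
pass branch (X moves first from the same position):
  | ply 1, X at (0,1,0,1) | h1:-1=-1→(0,0,0,1)*; h3:-1=-1→(0,1,0,0)
  | ply 2, O at (0,0,0,1) | h3:-1=+1→(0,0,0,0)*
  | ply 3: (0,0,0,0) is terminal -1 (X); from (0,1,0,1) depth 6
O moving scores -1; O passing scores +1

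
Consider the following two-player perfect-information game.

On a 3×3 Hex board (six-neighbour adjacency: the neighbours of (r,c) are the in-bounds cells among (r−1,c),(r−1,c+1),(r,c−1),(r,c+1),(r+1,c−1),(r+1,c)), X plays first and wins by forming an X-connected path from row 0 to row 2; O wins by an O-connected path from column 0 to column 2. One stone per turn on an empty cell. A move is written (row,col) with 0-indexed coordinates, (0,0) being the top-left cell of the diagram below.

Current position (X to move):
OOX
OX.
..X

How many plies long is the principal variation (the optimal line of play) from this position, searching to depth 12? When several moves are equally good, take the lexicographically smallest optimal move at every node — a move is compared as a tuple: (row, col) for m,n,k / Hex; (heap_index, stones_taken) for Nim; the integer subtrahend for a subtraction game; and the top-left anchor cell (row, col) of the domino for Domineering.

PV length from [OOX/OX./..X]: 1 ply

p1 X@[OOX/OX./..X]: (1,2)[OOX/OXX/..X]+1* (2,0)[OOX/OX./X.X]+1 (2,1)[OOX/OX./.XX]+1
p2 O@[OOX/OXX/..X] terminal -1; root [OOX/OX./..X] d12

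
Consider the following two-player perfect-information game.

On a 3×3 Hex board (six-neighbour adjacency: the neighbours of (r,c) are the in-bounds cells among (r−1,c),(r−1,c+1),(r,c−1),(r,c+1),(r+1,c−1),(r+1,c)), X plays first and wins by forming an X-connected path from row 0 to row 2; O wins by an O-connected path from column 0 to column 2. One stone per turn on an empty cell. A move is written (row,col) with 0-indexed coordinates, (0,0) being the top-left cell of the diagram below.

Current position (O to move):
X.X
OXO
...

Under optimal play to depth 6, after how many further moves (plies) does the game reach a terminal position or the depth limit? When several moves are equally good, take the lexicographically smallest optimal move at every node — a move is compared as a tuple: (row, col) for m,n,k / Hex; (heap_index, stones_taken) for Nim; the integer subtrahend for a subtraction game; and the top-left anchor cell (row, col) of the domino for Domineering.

PV length from [X.X/OXO/...]: 2 plies

p1 O@[X.X/OXO/...]: (0,1)[XOX/OXO/...]-1* (2,0)[X.X/OXO/O..]-1 (2,1)[X.X/OXO/.O.]-1 (2,2)[X.X/OXO/..O]-1
p2 X@[XOX/OXO/...]: (2,0)[XOX/OXO/X..]+1* (2,1)[XOX/OXO/.X.]+1 (2,2)[XOX/OXO/..X]+1
p3 O@[XOX/OXO/X..] terminal -1; root [X.X/OXO/...] d6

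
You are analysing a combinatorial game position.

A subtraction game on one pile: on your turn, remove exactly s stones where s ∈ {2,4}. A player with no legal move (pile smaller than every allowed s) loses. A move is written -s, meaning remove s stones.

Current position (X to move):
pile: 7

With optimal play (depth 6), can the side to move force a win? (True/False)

X winning at [7]: False

ply 1, X at 7 | -2=-1→5*; -4=-1→3
ply 2, O at 5 | -2=-1→3; -4=+1→1*
ply 3: 1 is terminal -1 (X); from 7 depth 6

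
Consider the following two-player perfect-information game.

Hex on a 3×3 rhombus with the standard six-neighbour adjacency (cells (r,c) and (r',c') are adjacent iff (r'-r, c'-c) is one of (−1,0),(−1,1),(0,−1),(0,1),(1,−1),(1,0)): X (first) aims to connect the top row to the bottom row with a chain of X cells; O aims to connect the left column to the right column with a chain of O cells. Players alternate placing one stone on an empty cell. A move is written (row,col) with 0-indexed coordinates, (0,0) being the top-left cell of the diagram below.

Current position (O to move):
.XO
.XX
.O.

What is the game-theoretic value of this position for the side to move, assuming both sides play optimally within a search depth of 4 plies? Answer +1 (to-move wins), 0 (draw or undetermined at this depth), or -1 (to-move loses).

ply 1, O at .XO/.XX/.O. | (0,0)=-1→OXO/.XX/.O.*; (1,0)=-1→.XO/OXX/.O.; (2,0)=-1→.XO/.XX/OO.; (2,2)=-1→.XO/.XX/.OO
ply 2, X at OXO/.XX/.O. | (1,0)=+1→OXO/XXX/.O.*; (2,0)=+1→OXO/.XX/XO.; (2,2)=+1→OXO/.XX/.OX
ply 3, O at OXO/XXX/.O. | (2,0)=-1→OXO/XXX/OO.*; (2,2)=-1→OXO/XXX/.OO
ply 4, X at OXO/XXX/OO. | (2,2)=+1→OXO/XXX/OOX*
ply 5: OXO/XXX/OOX is terminal -1 (O); from .XO/.XX/.O. depth 4

value(.XO/.XX/.O., O) = -1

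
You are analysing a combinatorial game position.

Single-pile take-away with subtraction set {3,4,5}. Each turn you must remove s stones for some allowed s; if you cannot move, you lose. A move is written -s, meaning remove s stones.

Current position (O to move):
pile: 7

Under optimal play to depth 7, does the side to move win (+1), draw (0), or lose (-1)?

p1 O@[7]: -3[4]-1 -4[3]-1 -5[2]+1*
p2 X@[2] terminal -1; root [7] d7

value(7, O) = +1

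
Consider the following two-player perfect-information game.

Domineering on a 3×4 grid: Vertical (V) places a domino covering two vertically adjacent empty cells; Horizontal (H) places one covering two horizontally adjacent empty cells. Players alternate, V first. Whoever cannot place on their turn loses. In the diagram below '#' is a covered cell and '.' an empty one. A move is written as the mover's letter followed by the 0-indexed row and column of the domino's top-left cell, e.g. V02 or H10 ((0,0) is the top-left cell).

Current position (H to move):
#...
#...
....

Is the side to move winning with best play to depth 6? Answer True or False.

ply 1, H at #.../#.../.... | H01=-1→###./#.../....; H02=-1→#.##/#.../....; H11=+1→#.../###./....*; H12=+1→#.../#.##/....; H20=-1→#.../#.../##..; H21=-1→#.../#.../.##.; H22=-1→#.../#.../..##
ply 2, V at #.../###./.... | V03=-1→#..#/####/....*; V13=-1→#.../####/...#
ply 3, H at #..#/####/.... | H01=+1→####/####/....*; H20=+1→#..#/####/##..; H21=+1→#..#/####/.##.; H22=+1→#..#/####/..##
ply 4: ####/####/.... is terminal -1 (V); from #.../#.../.... depth 6

H winning at [#.../#.../....]: True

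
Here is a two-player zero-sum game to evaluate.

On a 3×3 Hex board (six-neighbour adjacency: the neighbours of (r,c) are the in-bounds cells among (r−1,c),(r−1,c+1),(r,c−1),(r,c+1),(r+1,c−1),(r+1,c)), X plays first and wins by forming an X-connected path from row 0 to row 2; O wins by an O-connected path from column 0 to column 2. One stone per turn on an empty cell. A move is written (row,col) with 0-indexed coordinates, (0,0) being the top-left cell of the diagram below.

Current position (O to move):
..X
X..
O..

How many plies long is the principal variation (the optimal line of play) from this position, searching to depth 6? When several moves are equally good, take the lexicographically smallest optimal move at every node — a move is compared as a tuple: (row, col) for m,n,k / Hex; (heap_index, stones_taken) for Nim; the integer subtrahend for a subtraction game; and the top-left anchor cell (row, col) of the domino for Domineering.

PV length from [..X/X../O..]: 5 plies

[..X/X../O..] O move#1: (0,0):-1/O.X/X../O.., (0,1):-1/.OX/X../O.., (1,1):-1/..X/XO./O.., (1,2):+1/..X/X.O/O..*, (2,1):+1/..X/X../OO., (2,2):-1/..X/X../O.O
[..X/X.O/O..] X move#2: (0,0):-1/X.X/X.O/O..*, (0,1):-1/.XX/X.O/O.., (1,1):-1/..X/XXO/O.., (2,1):-1/..X/X.O/OX., (2,2):-1/..X/X.O/O.X
[X.X/X.O/O..] O move#3: (0,1):+1/XOX/X.O/O..*, (1,1):+1/X.X/XOO/O.., (2,1):+1/X.X/X.O/OO., (2,2):+1/X.X/X.O/O.O
[XOX/X.O/O..] X move#4: (1,1):-1/XOX/XXO/O..*, (2,1):-1/XOX/X.O/OX., (2,2):-1/XOX/X.O/O.X
[XOX/XXO/O..] O move#5: (2,1):+1/XOX/XXO/OO.*, (2,2):-1/XOX/XXO/O.O
[XOX/XXO/OO.] end (terminal -1, X#6); searched ..X/X../O.. to 6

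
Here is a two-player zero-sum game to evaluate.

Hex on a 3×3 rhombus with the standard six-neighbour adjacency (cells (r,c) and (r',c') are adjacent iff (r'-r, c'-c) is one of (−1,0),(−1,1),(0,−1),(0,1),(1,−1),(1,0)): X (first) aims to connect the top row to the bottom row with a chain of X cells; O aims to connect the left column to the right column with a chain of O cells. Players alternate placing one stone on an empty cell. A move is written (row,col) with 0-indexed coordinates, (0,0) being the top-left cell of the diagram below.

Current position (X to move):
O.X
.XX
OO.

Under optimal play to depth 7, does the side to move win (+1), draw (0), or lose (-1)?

value(O.X/.XX/OO., X) = +1

[O.X/.XX/OO.] X move#1: (0,1):-1/OXX/.XX/OO., (1,0):-1/O.X/XXX/OO., (2,2):+1/O.X/.XX/OOX*
[O.X/.XX/OOX] end (terminal -1, O#2); searched O.X/.XX/OO. to 7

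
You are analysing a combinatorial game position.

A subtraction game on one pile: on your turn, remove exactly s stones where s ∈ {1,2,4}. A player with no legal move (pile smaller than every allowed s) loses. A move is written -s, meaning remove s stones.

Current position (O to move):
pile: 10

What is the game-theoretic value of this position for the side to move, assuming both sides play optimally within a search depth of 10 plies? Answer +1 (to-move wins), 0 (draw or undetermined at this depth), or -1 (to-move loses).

value(10, O) = +1

ply 1, O at 10 | -1=+1→9*; -2=-1→8; -4=+1→6
ply 2, X at 9 | -1=-1→8*; -2=-1→7; -4=-1→5
ply 3, O at 8 | -1=-1→7; -2=+1→6*; -4=-1→4
ply 4, X at 6 | -1=-1→5*; -2=-1→4; -4=-1→2
ply 5, O at 5 | -1=-1→4; -2=+1→3*; -4=-1→1
ply 6, X at 3 | -1=-1→2*; -2=-1→1
ply 7, O at 2 | -1=-1→1; -2=+1→0*
ply 8: 0 is terminal -1 (X); from 10 depth 10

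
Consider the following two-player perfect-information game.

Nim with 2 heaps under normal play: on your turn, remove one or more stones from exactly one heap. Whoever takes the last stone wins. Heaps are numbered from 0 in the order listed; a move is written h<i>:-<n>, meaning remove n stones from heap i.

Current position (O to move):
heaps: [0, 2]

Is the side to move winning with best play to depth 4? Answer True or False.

ply 1, O at (0,2) | h1:-1=-1→(0,1); h1:-2=+1→(0,0)*
ply 2: (0,0) is terminal -1 (X); from (0,2) depth 4

O winning at [(0,2)]: True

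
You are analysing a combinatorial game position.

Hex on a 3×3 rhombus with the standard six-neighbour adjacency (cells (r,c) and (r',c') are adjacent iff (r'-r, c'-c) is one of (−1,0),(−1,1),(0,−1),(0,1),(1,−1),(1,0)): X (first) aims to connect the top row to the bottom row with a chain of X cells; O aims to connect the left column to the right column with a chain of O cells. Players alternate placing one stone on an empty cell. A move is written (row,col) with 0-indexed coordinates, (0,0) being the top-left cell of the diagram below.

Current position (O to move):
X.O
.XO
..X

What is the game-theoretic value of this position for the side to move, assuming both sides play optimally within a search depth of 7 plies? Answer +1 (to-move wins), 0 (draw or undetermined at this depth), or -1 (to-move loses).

p1 O@[X.O/.XO/..X]: (0,1)[XOO/.XO/..X]-1* (1,0)[X.O/OXO/..X]-1 (2,0)[X.O/.XO/O.X]-1 (2,1)[X.O/.XO/.OX]-1
p2 X@[XOO/.XO/..X]: (1,0)[XOO/XXO/..X]+1* (2,0)[XOO/.XO/X.X]-1 (2,1)[XOO/.XO/.XX]-1
p3 O@[XOO/XXO/..X]: (2,0)[XOO/XXO/O.X]-1* (2,1)[XOO/XXO/.OX]-1
p4 X@[XOO/XXO/O.X]: (2,1)[XOO/XXO/OXX]+1*
p5 O@[XOO/XXO/OXX] terminal -1; root [X.O/.XO/..X] d7

value(X.O/.XO/..X, O) = -1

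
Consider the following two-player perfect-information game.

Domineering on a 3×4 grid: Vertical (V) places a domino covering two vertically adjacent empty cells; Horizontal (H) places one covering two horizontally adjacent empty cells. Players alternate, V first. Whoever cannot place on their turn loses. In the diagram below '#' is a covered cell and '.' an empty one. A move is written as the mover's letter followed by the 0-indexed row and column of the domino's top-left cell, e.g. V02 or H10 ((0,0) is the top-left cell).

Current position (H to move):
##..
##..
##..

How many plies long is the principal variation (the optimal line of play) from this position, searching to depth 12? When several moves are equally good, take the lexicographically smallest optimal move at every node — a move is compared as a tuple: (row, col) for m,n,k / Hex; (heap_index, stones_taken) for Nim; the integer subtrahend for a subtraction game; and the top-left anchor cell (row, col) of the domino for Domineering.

[##../##../##..] H move#1: H02:-1/####/##../##.., H12:+1/##../####/##..*, H22:-1/##../##../####
[##../####/##..] end (terminal -1, V#2); searched ##../##../##.. to 12

PV length from [##../##../##..]: 1 ply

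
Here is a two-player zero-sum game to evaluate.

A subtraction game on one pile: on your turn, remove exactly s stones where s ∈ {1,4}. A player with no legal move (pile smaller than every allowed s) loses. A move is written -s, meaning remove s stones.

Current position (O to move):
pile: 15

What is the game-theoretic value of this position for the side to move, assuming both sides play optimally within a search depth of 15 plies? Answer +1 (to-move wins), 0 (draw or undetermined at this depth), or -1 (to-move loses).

value(15, O) = -1

ply 1, O at 15 | -1=-1→14*; -4=-1→11
ply 2, X at 14 | -1=-1→13; -4=+1→10*
ply 3, O at 10 | -1=-1→9*; -4=-1→6
ply 4, X at 9 | -1=-1→8; -4=+1→5*
ply 5, O at 5 | -1=-1→4*; -4=-1→1
ply 6, X at 4 | -1=-1→3; -4=+1→0*
ply 7: 0 is terminal -1 (O); from 15 depth 15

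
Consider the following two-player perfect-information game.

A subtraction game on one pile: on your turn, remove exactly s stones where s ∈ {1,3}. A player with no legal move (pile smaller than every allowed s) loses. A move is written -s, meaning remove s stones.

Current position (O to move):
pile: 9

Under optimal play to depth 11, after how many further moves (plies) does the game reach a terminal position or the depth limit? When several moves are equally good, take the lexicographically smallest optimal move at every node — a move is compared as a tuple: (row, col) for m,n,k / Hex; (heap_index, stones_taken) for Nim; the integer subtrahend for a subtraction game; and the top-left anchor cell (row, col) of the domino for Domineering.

PV length from [9]: 9 plies

[9] O move#1: -1:+1/8*, -3:+1/6
[8] X move#2: -1:-1/7*, -3:-1/5
[7] O move#3: -1:+1/6*, -3:+1/4
[6] X move#4: -1:-1/5*, -3:-1/3
[5] O move#5: -1:+1/4*, -3:+1/2
[4] X move#6: -1:-1/3*, -3:-1/1
[3] O move#7: -1:+1/2*, -3:+1/0
[2] X move#8: -1:-1/1*
[1] O move#9: -1:+1/0*
[0] end (terminal -1, X#10); searched 9 to 11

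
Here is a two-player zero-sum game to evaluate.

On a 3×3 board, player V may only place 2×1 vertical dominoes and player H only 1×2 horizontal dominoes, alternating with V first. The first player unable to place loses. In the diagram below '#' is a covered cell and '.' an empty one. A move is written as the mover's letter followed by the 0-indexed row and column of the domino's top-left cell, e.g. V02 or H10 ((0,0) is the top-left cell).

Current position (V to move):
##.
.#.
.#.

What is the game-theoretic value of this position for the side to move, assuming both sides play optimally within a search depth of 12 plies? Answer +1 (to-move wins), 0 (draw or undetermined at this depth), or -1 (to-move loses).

value(##./.#./.#., V) = +1

[##./.#./.#.] V move#1: V02:+1/###/.##/.#.*, V10:+1/##./##./##., V12:+1/##./.##/.##
[###/.##/.#.] end (terminal -1, H#2); searched ##./.#./.#. to 12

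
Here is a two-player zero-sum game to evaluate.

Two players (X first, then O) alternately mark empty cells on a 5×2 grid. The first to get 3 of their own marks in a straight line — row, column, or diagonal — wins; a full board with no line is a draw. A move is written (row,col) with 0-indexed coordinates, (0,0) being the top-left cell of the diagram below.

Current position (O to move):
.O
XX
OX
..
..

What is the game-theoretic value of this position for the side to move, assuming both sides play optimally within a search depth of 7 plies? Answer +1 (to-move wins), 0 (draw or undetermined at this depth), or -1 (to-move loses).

ply 1, O at .O/XX/OX/../.. | (0,0)=-1→OO/XX/OX/../..; (3,0)=-1→.O/XX/OX/O./..; (3,1)=+0→.O/XX/OX/.O/..*; (4,0)=-1→.O/XX/OX/../O.; (4,1)=-1→.O/XX/OX/../.O
ply 2, X at .O/XX/OX/.O/.. | (0,0)=+0→XO/XX/OX/.O/..*; (3,0)=+0→.O/XX/OX/XO/..; (4,0)=+0→.O/XX/OX/.O/X.; (4,1)=+0→.O/XX/OX/.O/.X
ply 3, O at XO/XX/OX/.O/.. | (3,0)=+0→XO/XX/OX/OO/..*; (4,0)=+0→XO/XX/OX/.O/O.; (4,1)=+0→XO/XX/OX/.O/.O
ply 4, X at XO/XX/OX/OO/.. | (4,0)=+0→XO/XX/OX/OO/X.*; (4,1)=-1→XO/XX/OX/OO/.X
ply 5, O at XO/XX/OX/OO/X. | (4,1)=+0→XO/XX/OX/OO/XO*
ply 6: XO/XX/OX/OO/XO is terminal +0 (X); from .O/XX/OX/../.. depth 7

value(.O/XX/OX/../.., O) = 0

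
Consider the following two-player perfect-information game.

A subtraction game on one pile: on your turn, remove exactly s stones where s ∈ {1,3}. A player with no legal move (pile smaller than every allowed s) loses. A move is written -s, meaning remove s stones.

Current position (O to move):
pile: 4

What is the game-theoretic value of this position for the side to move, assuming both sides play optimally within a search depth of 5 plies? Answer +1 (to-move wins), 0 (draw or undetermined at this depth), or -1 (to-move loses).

p1 O@[4]: -1[3]-1* -3[1]-1
p2 X@[3]: -1[2]+1* -3[0]+1
p3 O@[2]: -1[1]-1*
p4 X@[1]: -1[0]+1*
p5 O@[0] terminal -1; root [4] d5

value(4, O) = -1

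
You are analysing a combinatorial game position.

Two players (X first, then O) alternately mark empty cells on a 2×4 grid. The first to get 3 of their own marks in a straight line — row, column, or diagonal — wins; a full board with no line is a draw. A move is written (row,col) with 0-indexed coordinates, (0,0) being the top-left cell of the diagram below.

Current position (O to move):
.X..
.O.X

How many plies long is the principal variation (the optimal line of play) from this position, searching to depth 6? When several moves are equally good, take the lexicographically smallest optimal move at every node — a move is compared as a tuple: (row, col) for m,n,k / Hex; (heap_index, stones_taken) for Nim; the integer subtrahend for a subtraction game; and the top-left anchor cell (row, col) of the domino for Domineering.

[.X../.O.X] O move#1: (0,0):+0/OX../.O.X*, (0,2):+0/.XO./.O.X, (0,3):+0/.X.O/.O.X, (1,0):+0/.X../OO.X, (1,2):+0/.X../.OOX
[OX../.O.X] X move#2: (0,2):+0/OXX./.O.X*, (0,3):+0/OX.X/.O.X, (1,0):+0/OX../XO.X, (1,2):+0/OX../.OXX
[OXX./.O.X] O move#3: (0,3):+0/OXXO/.O.X*, (1,0):-1/OXX./OO.X, (1,2):-1/OXX./.OOX
[OXXO/.O.X] X move#4: (1,0):+0/OXXO/XO.X*, (1,2):+0/OXXO/.OXX
[OXXO/XO.X] O move#5: (1,2):+0/OXXO/XOOX*
[OXXO/XOOX] end (terminal +0, X#6); searched .X../.O.X to 6

PV length from [.X../.O.X]: 5 plies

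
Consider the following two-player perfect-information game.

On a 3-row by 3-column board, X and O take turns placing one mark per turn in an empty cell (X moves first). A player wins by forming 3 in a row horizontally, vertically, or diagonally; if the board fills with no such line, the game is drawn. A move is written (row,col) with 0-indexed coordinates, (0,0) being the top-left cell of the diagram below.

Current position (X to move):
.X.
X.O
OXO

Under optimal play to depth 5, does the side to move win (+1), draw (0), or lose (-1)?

p1 X@[.X./X.O/OXO]: (0,0)[XX./X.O/OXO]-1 (0,2)[.XX/X.O/OXO]+1* (1,1)[.X./XXO/OXO]+1
p2 O@[.XX/X.O/OXO]: (0,0)[OXX/X.O/OXO]-1* (1,1)[.XX/XOO/OXO]-1
p3 X@[OXX/X.O/OXO]: (1,1)[OXX/XXO/OXO]+1*
p4 O@[OXX/XXO/OXO] terminal -1; root [.X./X.O/OXO] d5

value(.X./X.O/OXO, X) = +1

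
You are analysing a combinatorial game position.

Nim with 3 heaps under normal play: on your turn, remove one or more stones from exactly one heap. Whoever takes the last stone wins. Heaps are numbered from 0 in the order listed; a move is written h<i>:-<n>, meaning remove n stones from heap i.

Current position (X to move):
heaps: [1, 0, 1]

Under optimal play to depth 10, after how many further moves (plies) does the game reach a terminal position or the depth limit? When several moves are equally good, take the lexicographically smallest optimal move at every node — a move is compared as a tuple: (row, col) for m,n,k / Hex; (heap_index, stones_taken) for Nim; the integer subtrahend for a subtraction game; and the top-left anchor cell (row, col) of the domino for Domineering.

PV length from [(1,0,1)]: 2 plies

[(1,0,1)] X move#1: h0:-1:-1/(0,0,1)*, h2:-1:-1/(1,0,0)
[(0,0,1)] O move#2: h2:-1:+1/(0,0,0)*
[(0,0,0)] end (terminal -1, X#3); searched (1,0,1) to 10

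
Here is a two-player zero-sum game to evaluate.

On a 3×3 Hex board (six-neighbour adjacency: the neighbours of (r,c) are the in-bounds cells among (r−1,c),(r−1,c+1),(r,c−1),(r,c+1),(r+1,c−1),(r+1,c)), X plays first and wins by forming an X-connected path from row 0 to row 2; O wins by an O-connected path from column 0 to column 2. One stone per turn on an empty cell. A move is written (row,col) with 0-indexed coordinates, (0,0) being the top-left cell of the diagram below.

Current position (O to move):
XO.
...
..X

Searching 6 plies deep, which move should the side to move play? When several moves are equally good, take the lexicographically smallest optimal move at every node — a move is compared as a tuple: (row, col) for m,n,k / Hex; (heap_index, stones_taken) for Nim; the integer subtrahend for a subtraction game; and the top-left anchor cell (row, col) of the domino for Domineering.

O's best at [XO./.../..X]: (1,1)

ply 1, O at XO./.../..X | (0,2)=-1→XOO/.../..X; (1,0)=-1→XO./O../..X; (1,1)=+1→XO./.O./..X*; (1,2)=-1→XO./..O/..X; (2,0)=-1→XO./.../O.X; (2,1)=-1→XO./.../.OX
ply 2, X at XO./.O./..X | (0,2)=-1→XOX/.O./..X*; (1,0)=-1→XO./XO./..X; (1,2)=-1→XO./.OX/..X; (2,0)=-1→XO./.O./X.X; (2,1)=-1→XO./.O./.XX
ply 3, O at XOX/.O./..X | (1,0)=-1→XOX/OO./..X; (1,2)=+1→XOX/.OO/..X*; (2,0)=-1→XOX/.O./O.X; (2,1)=-1→XOX/.O./.OX
ply 4, X at XOX/.OO/..X | (1,0)=-1→XOX/XOO/..X*; (2,0)=-1→XOX/.OO/X.X; (2,1)=-1→XOX/.OO/.XX
ply 5, O at XOX/XOO/..X | (2,0)=+1→XOX/XOO/O.X*; (2,1)=-1→XOX/XOO/.OX
ply 6: XOX/XOO/O.X is terminal -1 (X); from XO./.../..X depth 6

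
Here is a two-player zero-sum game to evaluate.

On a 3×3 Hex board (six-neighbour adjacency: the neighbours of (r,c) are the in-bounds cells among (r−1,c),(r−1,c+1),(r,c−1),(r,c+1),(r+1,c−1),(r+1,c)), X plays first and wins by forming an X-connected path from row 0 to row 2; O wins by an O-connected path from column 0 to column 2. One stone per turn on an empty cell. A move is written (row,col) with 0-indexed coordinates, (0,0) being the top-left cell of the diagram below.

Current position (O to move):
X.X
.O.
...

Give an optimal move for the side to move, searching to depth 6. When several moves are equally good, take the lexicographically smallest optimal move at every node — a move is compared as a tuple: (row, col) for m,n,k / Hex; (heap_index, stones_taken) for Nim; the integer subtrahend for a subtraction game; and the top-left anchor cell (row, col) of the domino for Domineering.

O's best at [X.X/.O./...]: (1,2)

[X.X/.O./...] O move#1: (0,1):-1/XOX/.O./..., (1,0):-1/X.X/OO./..., (1,2):+1/X.X/.OO/...*, (2,0):-1/X.X/.O./O.., (2,1):+1/X.X/.O./.O., (2,2):+1/X.X/.O./..O
[X.X/.OO/...] X move#2: (0,1):-1/XXX/.OO/...*, (1,0):-1/X.X/XOO/..., (2,0):-1/X.X/.OO/X.., (2,1):-1/X.X/.OO/.X., (2,2):-1/X.X/.OO/..X
[XXX/.OO/...] O move#3: (1,0):+1/XXX/OOO/...*, (2,0):+1/XXX/.OO/O.., (2,1):+1/XXX/.OO/.O., (2,2):+1/XXX/.OO/..O
[XXX/OOO/...] end (terminal -1, X#4); searched X.X/.O./... to 6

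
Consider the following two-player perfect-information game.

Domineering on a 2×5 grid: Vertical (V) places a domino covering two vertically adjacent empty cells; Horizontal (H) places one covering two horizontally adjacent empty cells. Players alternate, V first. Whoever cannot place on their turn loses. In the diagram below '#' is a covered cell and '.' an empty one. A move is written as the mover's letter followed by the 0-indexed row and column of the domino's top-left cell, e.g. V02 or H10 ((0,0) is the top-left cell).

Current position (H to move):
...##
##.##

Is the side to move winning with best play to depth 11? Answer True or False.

ply 1, H at ...##/##.## | H00=-1→##.##/##.##; H01=+1→.####/##.##*
ply 2: .####/##.## is terminal -1 (V); from ...##/##.## depth 11

H winning at [...##/##.##]: True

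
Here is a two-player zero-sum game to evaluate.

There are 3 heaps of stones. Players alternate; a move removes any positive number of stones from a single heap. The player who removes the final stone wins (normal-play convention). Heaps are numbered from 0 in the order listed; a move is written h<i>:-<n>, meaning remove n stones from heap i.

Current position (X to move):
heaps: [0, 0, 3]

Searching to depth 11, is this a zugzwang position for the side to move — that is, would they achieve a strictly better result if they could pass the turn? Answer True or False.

zugzwang((0,0,3), X) = False

p1 X@[(0,0,3)]: h2:-1[(0,0,2)]-1 h2:-2[(0,0,1)]-1 h2:-3[(0,0,0)]+1*
p2 O@[(0,0,0)] terminal -1; root [(0,0,3)] d11
pass branch (O moves first from the same position):
  | p1 O@[(0,0,3)]: h2:-1[(0,0,2)]-1 h2:-2[(0,0,1)]-1 h2:-3[(0,0,0)]+1*
  | p2 X@[(0,0,0)] terminal -1; root [(0,0,3)] d11
X moving scores +1; X passing scores -1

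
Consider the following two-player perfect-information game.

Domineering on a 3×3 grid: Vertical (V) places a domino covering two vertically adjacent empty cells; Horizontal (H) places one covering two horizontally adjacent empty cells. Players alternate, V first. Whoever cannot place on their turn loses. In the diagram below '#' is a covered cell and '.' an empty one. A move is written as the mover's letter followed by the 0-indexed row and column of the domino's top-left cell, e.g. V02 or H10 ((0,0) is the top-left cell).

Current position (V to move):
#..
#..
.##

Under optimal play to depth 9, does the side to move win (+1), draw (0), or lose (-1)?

value(#../#../.##, V) = +1

ply 1, V at #../#../.## | V01=+1→##./##./.##*; V02=+1→#.#/#.#/.##
ply 2: ##./##./.## is terminal -1 (H); from #../#../.## depth 9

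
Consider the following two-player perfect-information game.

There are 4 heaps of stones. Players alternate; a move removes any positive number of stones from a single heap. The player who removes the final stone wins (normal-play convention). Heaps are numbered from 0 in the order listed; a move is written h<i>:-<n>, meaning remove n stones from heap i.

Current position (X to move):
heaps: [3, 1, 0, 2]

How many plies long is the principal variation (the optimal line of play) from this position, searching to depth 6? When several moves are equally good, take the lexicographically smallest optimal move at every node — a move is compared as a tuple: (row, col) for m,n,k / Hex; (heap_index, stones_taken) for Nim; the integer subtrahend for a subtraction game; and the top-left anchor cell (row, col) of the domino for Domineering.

PV length from [(3,1,0,2)]: 6 plies

ply 1, X at (3,1,0,2) | h0:-1=-1→(2,1,0,2)*; h0:-2=-1→(1,1,0,2); h0:-3=-1→(0,1,0,2); h1:-1=-1→(3,0,0,2); h3:-1=-1→(3,1,0,1); h3:-2=-1→(3,1,0,0)
ply 2, O at (2,1,0,2) | h0:-1=-1→(1,1,0,2); h0:-2=-1→(0,1,0,2); h1:-1=+1→(2,0,0,2)*; h3:-1=-1→(2,1,0,1); h3:-2=-1→(2,1,0,0)
ply 3, X at (2,0,0,2) | h0:-1=-1→(1,0,0,2)*; h0:-2=-1→(0,0,0,2); h3:-1=-1→(2,0,0,1); h3:-2=-1→(2,0,0,0)
ply 4, O at (1,0,0,2) | h0:-1=-1→(0,0,0,2); h3:-1=+1→(1,0,0,1)*; h3:-2=-1→(1,0,0,0)
ply 5, X at (1,0,0,1) | h0:-1=-1→(0,0,0,1)*; h3:-1=-1→(1,0,0,0)
ply 6, O at (0,0,0,1) | h3:-1=+1→(0,0,0,0)*
ply 7: (0,0,0,0) is terminal -1 (X); from (3,1,0,2) depth 6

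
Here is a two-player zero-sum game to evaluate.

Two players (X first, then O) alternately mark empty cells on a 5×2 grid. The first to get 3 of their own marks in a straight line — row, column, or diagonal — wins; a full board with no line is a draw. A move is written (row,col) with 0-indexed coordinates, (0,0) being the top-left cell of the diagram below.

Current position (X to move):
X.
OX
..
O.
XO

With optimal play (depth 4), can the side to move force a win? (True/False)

p1 X@[X./OX/../O./XO]: (0,1)[XX/OX/../O./XO]-1 (2,0)[X./OX/X./O./XO]+0* (2,1)[X./OX/.X/O./XO]-1 (3,1)[X./OX/../OX/XO]-1
p2 O@[X./OX/X./O./XO]: (0,1)[XO/OX/X./O./XO]+0* (2,1)[X./OX/XO/O./XO]+0 (3,1)[X./OX/X./OO/XO]+0
p3 X@[XO/OX/X./O./XO]: (2,1)[XO/OX/XX/O./XO]+0* (3,1)[XO/OX/X./OX/XO]+0
p4 O@[XO/OX/XX/O./XO]: (3,1)[XO/OX/XX/OO/XO]+0*
p5 X@[XO/OX/XX/OO/XO] terminal +0; root [X./OX/../O./XO] d4

X winning at [X./OX/../O./XO]: False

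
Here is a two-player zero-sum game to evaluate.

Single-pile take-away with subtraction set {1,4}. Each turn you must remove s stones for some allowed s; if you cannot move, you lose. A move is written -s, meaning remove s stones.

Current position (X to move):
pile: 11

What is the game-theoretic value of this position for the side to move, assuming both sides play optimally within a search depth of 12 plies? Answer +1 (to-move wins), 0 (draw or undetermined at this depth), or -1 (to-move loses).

ply 1, X at 11 | -1=+1→10*; -4=+1→7
ply 2, O at 10 | -1=-1→9*; -4=-1→6
ply 3, X at 9 | -1=-1→8; -4=+1→5*
ply 4, O at 5 | -1=-1→4*; -4=-1→1
ply 5, X at 4 | -1=-1→3; -4=+1→0*
ply 6: 0 is terminal -1 (O); from 11 depth 12

value(11, X) = +1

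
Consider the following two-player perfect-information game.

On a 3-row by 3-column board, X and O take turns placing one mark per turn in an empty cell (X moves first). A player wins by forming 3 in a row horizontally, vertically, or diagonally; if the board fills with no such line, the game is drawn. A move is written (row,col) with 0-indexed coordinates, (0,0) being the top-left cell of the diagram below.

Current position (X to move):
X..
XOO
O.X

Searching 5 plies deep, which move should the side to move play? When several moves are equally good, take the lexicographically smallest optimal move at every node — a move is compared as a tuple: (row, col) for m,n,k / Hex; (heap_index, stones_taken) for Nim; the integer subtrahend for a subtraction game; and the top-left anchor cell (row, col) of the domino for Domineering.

X's best at [X../XOO/O.X]: (0,2)

[X../XOO/O.X] X move#1: (0,1):-1/XX./XOO/O.X, (0,2):+0/X.X/XOO/O.X*, (2,1):-1/X../XOO/OXX
[X.X/XOO/O.X] O move#2: (0,1):+0/XOX/XOO/O.X*, (2,1):-1/X.X/XOO/OOX
[XOX/XOO/O.X] X move#3: (2,1):+0/XOX/XOO/OXX*
[XOX/XOO/OXX] end (terminal +0, O#4); searched X../XOO/O.X to 5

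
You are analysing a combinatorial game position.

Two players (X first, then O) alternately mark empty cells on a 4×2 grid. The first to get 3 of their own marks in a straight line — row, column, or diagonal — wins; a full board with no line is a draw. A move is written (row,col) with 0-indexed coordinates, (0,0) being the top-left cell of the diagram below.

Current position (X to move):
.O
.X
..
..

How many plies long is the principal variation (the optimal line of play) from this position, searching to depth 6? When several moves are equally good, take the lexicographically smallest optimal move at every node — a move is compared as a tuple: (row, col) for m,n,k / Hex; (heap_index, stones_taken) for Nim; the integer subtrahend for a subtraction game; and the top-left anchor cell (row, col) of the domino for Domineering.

[.O/.X/../..] X move#1: (0,0):+0/XO/.X/../..*, (1,0):+0/.O/XX/../.., (2,0):+0/.O/.X/X./.., (2,1):+0/.O/.X/.X/.., (3,0):+0/.O/.X/../X., (3,1):+0/.O/.X/../.X
[XO/.X/../..] O move#2: (1,0):+0/XO/OX/../..*, (2,0):+0/XO/.X/O./.., (2,1):+0/XO/.X/.O/.., (3,0):+0/XO/.X/../O., (3,1):+0/XO/.X/../.O
[XO/OX/../..] X move#3: (2,0):+0/XO/OX/X./..*, (2,1):+0/XO/OX/.X/.., (3,0):+0/XO/OX/../X., (3,1):+0/XO/OX/../.X
[XO/OX/X./..] O move#4: (2,1):+0/XO/OX/XO/..*, (3,0):+0/XO/OX/X./O., (3,1):+0/XO/OX/X./.O
[XO/OX/XO/..] X move#5: (3,0):+0/XO/OX/XO/X.*, (3,1):+0/XO/OX/XO/.X
[XO/OX/XO/X.] O move#6: (3,1):+0/XO/OX/XO/XO*
[XO/OX/XO/XO] end (terminal +0, X#7); searched .O/.X/../.. to 6

PV length from [.O/.X/../..]: 6 plies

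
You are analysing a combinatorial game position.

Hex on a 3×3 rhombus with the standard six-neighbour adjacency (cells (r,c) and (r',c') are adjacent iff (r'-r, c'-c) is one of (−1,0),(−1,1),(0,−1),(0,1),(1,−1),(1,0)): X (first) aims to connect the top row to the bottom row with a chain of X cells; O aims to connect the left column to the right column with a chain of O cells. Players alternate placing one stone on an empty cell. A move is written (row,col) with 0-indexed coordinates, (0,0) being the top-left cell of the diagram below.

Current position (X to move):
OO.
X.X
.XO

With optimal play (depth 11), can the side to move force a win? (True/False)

X winning at [OO./X.X/.XO]: True

ply 1, X at OO./X.X/.XO | (0,2)=+1→OOX/X.X/.XO*; (1,1)=-1→OO./XXX/.XO; (2,0)=-1→OO./X.X/XXO
ply 2: OOX/X.X/.XO is terminal -1 (O); from OO./X.X/.XO depth 11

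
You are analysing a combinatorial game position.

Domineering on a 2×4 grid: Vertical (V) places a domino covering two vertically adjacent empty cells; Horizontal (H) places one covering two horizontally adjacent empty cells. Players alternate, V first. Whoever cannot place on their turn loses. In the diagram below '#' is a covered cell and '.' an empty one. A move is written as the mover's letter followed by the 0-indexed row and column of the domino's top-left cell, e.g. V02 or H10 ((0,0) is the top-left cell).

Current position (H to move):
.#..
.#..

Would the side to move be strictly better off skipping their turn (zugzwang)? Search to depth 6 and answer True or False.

zugzwang(.#../.#.., H) = False

ply 1, H at .#../.#.. | H02=+1→.###/.#..*; H12=+1→.#../.###
ply 2, V at .###/.#.. | V00=-1→####/##..*
ply 3, H at ####/##.. | H12=+1→####/####*
ply 4: ####/#### is terminal -1 (V); from .#../.#.. depth 6
if H skipped the turn, V would face:
~ ply 1, V at .#../.#.. | V00=-1→##../##..; V02=+1→.##./.##.*; V03=+1→.#.#/.#.#
~ ply 2: .##./.##. is terminal -1 (H); from .#../.#.. depth 6
compare (H): move=+1 vs pass=-1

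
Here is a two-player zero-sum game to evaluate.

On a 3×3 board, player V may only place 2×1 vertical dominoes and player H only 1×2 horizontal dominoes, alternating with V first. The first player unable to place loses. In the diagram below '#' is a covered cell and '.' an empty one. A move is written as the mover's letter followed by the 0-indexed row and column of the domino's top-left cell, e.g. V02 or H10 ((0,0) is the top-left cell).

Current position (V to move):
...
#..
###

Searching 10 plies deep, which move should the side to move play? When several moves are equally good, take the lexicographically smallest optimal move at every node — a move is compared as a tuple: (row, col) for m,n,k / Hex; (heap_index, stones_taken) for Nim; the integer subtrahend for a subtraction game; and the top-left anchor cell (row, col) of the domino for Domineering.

V's best at [.../#../###]: V01

ply 1, V at .../#../### | V01=+1→.#./##./###*; V02=-1→..#/#.#/###
ply 2: .#./##./### is terminal -1 (H); from .../#../### depth 10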